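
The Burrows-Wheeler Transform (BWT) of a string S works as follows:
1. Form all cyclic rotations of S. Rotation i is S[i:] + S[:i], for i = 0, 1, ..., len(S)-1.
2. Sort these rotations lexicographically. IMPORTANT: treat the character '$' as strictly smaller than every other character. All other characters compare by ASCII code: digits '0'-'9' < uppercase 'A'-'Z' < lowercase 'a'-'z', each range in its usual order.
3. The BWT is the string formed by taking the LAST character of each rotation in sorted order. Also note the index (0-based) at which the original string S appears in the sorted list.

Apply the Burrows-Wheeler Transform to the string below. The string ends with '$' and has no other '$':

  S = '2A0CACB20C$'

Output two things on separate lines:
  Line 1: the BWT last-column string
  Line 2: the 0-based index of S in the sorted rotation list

All 11 rotations (rotation i = S[i:]+S[:i]):
  rot[0] = 2A0CACB20C$
  rot[1] = A0CACB20C$2
  rot[2] = 0CACB20C$2A
  rot[3] = CACB20C$2A0
  rot[4] = ACB20C$2A0C
  rot[5] = CB20C$2A0CA
  rot[6] = B20C$2A0CAC
  rot[7] = 20C$2A0CACB
  rot[8] = 0C$2A0CACB2
  rot[9] = C$2A0CACB20
  rot[10] = $2A0CACB20C
Sorted (with $ < everything):
  sorted[0] = $2A0CACB20C  (last char: 'C')
  sorted[1] = 0C$2A0CACB2  (last char: '2')
  sorted[2] = 0CACB20C$2A  (last char: 'A')
  sorted[3] = 20C$2A0CACB  (last char: 'B')
  sorted[4] = 2A0CACB20C$  (last char: '$')
  sorted[5] = A0CACB20C$2  (last char: '2')
  sorted[6] = ACB20C$2A0C  (last char: 'C')
  sorted[7] = B20C$2A0CAC  (last char: 'C')
  sorted[8] = C$2A0CACB20  (last char: '0')
  sorted[9] = CACB20C$2A0  (last char: '0')
  sorted[10] = CB20C$2A0CA  (last char: 'A')
Last column: C2AB$2CC00A
Original string S is at sorted index 4

Answer: C2AB$2CC00A
4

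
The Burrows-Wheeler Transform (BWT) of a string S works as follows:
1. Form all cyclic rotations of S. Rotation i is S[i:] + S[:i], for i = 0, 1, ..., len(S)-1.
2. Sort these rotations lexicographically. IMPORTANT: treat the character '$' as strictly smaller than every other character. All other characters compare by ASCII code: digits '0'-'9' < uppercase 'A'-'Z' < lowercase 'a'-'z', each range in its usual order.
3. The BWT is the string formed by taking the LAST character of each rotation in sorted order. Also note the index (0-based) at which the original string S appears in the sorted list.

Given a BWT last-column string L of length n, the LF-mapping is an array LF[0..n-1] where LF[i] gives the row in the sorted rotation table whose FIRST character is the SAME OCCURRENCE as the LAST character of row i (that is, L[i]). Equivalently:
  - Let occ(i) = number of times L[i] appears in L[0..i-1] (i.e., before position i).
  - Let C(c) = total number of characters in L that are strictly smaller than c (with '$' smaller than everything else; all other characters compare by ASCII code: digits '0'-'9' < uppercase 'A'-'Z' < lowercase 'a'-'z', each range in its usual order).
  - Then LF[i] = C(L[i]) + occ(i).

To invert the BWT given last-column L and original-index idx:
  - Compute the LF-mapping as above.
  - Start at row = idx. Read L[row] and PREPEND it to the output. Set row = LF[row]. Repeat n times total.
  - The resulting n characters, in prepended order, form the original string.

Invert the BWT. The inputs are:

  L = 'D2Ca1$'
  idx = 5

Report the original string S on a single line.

LF mapping: 4 2 3 5 1 0
Walk LF starting at row 5, prepending L[row]:
  step 1: row=5, L[5]='$', prepend. Next row=LF[5]=0
  step 2: row=0, L[0]='D', prepend. Next row=LF[0]=4
  step 3: row=4, L[4]='1', prepend. Next row=LF[4]=1
  step 4: row=1, L[1]='2', prepend. Next row=LF[1]=2
  step 5: row=2, L[2]='C', prepend. Next row=LF[2]=3
  step 6: row=3, L[3]='a', prepend. Next row=LF[3]=5
Reversed output: aC21D$

Answer: aC21D$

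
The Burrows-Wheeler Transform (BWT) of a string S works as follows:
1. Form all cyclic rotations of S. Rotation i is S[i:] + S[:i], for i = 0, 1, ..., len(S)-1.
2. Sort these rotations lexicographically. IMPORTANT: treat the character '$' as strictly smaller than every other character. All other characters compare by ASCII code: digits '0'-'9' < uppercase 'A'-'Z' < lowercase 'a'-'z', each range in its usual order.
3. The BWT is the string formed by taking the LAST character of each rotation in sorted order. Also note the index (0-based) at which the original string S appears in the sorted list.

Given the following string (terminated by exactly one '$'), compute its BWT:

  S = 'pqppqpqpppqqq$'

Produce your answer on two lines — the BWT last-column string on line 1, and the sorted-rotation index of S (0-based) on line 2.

All 14 rotations (rotation i = S[i:]+S[:i]):
  rot[0] = pqppqpqpppqqq$
  rot[1] = qppqpqpppqqq$p
  rot[2] = ppqpqpppqqq$pq
  rot[3] = pqpqpppqqq$pqp
  rot[4] = qpqpppqqq$pqpp
  rot[5] = pqpppqqq$pqppq
  rot[6] = qpppqqq$pqppqp
  rot[7] = pppqqq$pqppqpq
  rot[8] = ppqqq$pqppqpqp
  rot[9] = pqqq$pqppqpqpp
  rot[10] = qqq$pqppqpqppp
  rot[11] = qq$pqppqpqpppq
  rot[12] = q$pqppqpqpppqq
  rot[13] = $pqppqpqpppqqq
Sorted (with $ < everything):
  sorted[0] = $pqppqpqpppqqq  (last char: 'q')
  sorted[1] = pppqqq$pqppqpq  (last char: 'q')
  sorted[2] = ppqpqpppqqq$pq  (last char: 'q')
  sorted[3] = ppqqq$pqppqpqp  (last char: 'p')
  sorted[4] = pqpppqqq$pqppq  (last char: 'q')
  sorted[5] = pqppqpqpppqqq$  (last char: '$')
  sorted[6] = pqpqpppqqq$pqp  (last char: 'p')
  sorted[7] = pqqq$pqppqpqpp  (last char: 'p')
  sorted[8] = q$pqppqpqpppqq  (last char: 'q')
  sorted[9] = qpppqqq$pqppqp  (last char: 'p')
  sorted[10] = qppqpqpppqqq$p  (last char: 'p')
  sorted[11] = qpqpppqqq$pqpp  (last char: 'p')
  sorted[12] = qq$pqppqpqpppq  (last char: 'q')
  sorted[13] = qqq$pqppqpqppp  (last char: 'p')
Last column: qqqpq$ppqpppqp
Original string S is at sorted index 5

Answer: qqqpq$ppqpppqp
5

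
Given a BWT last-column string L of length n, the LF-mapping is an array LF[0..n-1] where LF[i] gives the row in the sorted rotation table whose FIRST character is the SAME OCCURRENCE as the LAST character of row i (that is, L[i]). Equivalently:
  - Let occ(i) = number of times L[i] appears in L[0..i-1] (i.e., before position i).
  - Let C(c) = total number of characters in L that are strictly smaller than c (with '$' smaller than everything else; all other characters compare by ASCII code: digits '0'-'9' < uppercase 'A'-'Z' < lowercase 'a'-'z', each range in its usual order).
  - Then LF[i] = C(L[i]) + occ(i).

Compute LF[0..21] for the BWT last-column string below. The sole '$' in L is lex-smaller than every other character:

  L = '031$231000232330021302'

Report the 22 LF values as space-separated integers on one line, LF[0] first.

Answer: 1 16 8 0 11 17 9 2 3 4 12 18 13 19 20 5 6 14 10 21 7 15

Derivation:
Char counts: '$':1, '0':7, '1':3, '2':5, '3':6
C (first-col start): C('$')=0, C('0')=1, C('1')=8, C('2')=11, C('3')=16
L[0]='0': occ=0, LF[0]=C('0')+0=1+0=1
L[1]='3': occ=0, LF[1]=C('3')+0=16+0=16
L[2]='1': occ=0, LF[2]=C('1')+0=8+0=8
L[3]='$': occ=0, LF[3]=C('$')+0=0+0=0
L[4]='2': occ=0, LF[4]=C('2')+0=11+0=11
L[5]='3': occ=1, LF[5]=C('3')+1=16+1=17
L[6]='1': occ=1, LF[6]=C('1')+1=8+1=9
L[7]='0': occ=1, LF[7]=C('0')+1=1+1=2
L[8]='0': occ=2, LF[8]=C('0')+2=1+2=3
L[9]='0': occ=3, LF[9]=C('0')+3=1+3=4
L[10]='2': occ=1, LF[10]=C('2')+1=11+1=12
L[11]='3': occ=2, LF[11]=C('3')+2=16+2=18
L[12]='2': occ=2, LF[12]=C('2')+2=11+2=13
L[13]='3': occ=3, LF[13]=C('3')+3=16+3=19
L[14]='3': occ=4, LF[14]=C('3')+4=16+4=20
L[15]='0': occ=4, LF[15]=C('0')+4=1+4=5
L[16]='0': occ=5, LF[16]=C('0')+5=1+5=6
L[17]='2': occ=3, LF[17]=C('2')+3=11+3=14
L[18]='1': occ=2, LF[18]=C('1')+2=8+2=10
L[19]='3': occ=5, LF[19]=C('3')+5=16+5=21
L[20]='0': occ=6, LF[20]=C('0')+6=1+6=7
L[21]='2': occ=4, LF[21]=C('2')+4=11+4=15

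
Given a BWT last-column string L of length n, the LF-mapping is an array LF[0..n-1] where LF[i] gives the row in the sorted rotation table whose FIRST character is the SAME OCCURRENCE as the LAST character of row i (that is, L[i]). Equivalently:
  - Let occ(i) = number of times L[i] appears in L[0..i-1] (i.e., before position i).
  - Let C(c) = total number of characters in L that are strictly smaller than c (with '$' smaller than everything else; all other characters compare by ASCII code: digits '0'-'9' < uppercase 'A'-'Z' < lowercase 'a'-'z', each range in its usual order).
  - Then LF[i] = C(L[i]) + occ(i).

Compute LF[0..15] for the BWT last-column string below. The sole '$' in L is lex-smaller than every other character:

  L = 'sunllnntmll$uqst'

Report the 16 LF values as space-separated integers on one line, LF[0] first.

Char counts: '$':1, 'l':4, 'm':1, 'n':3, 'q':1, 's':2, 't':2, 'u':2
C (first-col start): C('$')=0, C('l')=1, C('m')=5, C('n')=6, C('q')=9, C('s')=10, C('t')=12, C('u')=14
L[0]='s': occ=0, LF[0]=C('s')+0=10+0=10
L[1]='u': occ=0, LF[1]=C('u')+0=14+0=14
L[2]='n': occ=0, LF[2]=C('n')+0=6+0=6
L[3]='l': occ=0, LF[3]=C('l')+0=1+0=1
L[4]='l': occ=1, LF[4]=C('l')+1=1+1=2
L[5]='n': occ=1, LF[5]=C('n')+1=6+1=7
L[6]='n': occ=2, LF[6]=C('n')+2=6+2=8
L[7]='t': occ=0, LF[7]=C('t')+0=12+0=12
L[8]='m': occ=0, LF[8]=C('m')+0=5+0=5
L[9]='l': occ=2, LF[9]=C('l')+2=1+2=3
L[10]='l': occ=3, LF[10]=C('l')+3=1+3=4
L[11]='$': occ=0, LF[11]=C('$')+0=0+0=0
L[12]='u': occ=1, LF[12]=C('u')+1=14+1=15
L[13]='q': occ=0, LF[13]=C('q')+0=9+0=9
L[14]='s': occ=1, LF[14]=C('s')+1=10+1=11
L[15]='t': occ=1, LF[15]=C('t')+1=12+1=13

Answer: 10 14 6 1 2 7 8 12 5 3 4 0 15 9 11 13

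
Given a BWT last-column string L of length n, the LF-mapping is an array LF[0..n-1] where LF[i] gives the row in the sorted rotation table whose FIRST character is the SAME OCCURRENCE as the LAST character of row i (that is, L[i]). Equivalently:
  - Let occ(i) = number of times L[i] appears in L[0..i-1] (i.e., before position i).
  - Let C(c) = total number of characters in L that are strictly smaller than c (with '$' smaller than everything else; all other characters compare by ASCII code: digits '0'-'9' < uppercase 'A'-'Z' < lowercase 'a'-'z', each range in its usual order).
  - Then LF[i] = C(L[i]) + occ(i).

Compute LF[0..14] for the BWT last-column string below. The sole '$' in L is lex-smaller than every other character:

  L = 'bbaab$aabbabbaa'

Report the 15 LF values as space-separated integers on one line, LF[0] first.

Char counts: '$':1, 'a':7, 'b':7
C (first-col start): C('$')=0, C('a')=1, C('b')=8
L[0]='b': occ=0, LF[0]=C('b')+0=8+0=8
L[1]='b': occ=1, LF[1]=C('b')+1=8+1=9
L[2]='a': occ=0, LF[2]=C('a')+0=1+0=1
L[3]='a': occ=1, LF[3]=C('a')+1=1+1=2
L[4]='b': occ=2, LF[4]=C('b')+2=8+2=10
L[5]='$': occ=0, LF[5]=C('$')+0=0+0=0
L[6]='a': occ=2, LF[6]=C('a')+2=1+2=3
L[7]='a': occ=3, LF[7]=C('a')+3=1+3=4
L[8]='b': occ=3, LF[8]=C('b')+3=8+3=11
L[9]='b': occ=4, LF[9]=C('b')+4=8+4=12
L[10]='a': occ=4, LF[10]=C('a')+4=1+4=5
L[11]='b': occ=5, LF[11]=C('b')+5=8+5=13
L[12]='b': occ=6, LF[12]=C('b')+6=8+6=14
L[13]='a': occ=5, LF[13]=C('a')+5=1+5=6
L[14]='a': occ=6, LF[14]=C('a')+6=1+6=7

Answer: 8 9 1 2 10 0 3 4 11 12 5 13 14 6 7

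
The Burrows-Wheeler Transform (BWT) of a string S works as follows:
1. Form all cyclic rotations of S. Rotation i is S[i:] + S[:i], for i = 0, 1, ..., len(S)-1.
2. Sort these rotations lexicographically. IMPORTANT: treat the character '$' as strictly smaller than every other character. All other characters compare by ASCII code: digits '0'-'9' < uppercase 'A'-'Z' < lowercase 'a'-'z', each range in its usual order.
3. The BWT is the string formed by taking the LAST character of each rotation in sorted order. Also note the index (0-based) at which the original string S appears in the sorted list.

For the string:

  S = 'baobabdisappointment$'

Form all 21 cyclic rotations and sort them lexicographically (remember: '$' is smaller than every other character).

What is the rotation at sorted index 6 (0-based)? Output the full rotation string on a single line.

All 21 rotations (rotation i = S[i:]+S[:i]):
  rot[0] = baobabdisappointment$
  rot[1] = aobabdisappointment$b
  rot[2] = obabdisappointment$ba
  rot[3] = babdisappointment$bao
  rot[4] = abdisappointment$baob
  rot[5] = bdisappointment$baoba
  rot[6] = disappointment$baobab
  rot[7] = isappointment$baobabd
  rot[8] = sappointment$baobabdi
  rot[9] = appointment$baobabdis
  rot[10] = ppointment$baobabdisa
  rot[11] = pointment$baobabdisap
  rot[12] = ointment$baobabdisapp
  rot[13] = intment$baobabdisappo
  rot[14] = ntment$baobabdisappoi
  rot[15] = tment$baobabdisappoin
  rot[16] = ment$baobabdisappoint
  rot[17] = ent$baobabdisappointm
  rot[18] = nt$baobabdisappointme
  rot[19] = t$baobabdisappointmen
  rot[20] = $baobabdisappointment
Sorted (with $ < everything):
  sorted[0] = $baobabdisappointment
  sorted[1] = abdisappointment$baob
  sorted[2] = aobabdisappointment$b
  sorted[3] = appointment$baobabdis
  sorted[4] = babdisappointment$bao
  sorted[5] = baobabdisappointment$
  sorted[6] = bdisappointment$baoba
  sorted[7] = disappointment$baobab
  sorted[8] = ent$baobabdisappointm
  sorted[9] = intment$baobabdisappo
  sorted[10] = isappointment$baobabd
  sorted[11] = ment$baobabdisappoint
  sorted[12] = nt$baobabdisappointme
  sorted[13] = ntment$baobabdisappoi
  sorted[14] = obabdisappointment$ba
  sorted[15] = ointment$baobabdisapp
  sorted[16] = pointment$baobabdisap
  sorted[17] = ppointment$baobabdisa
  sorted[18] = sappointment$baobabdi
  sorted[19] = t$baobabdisappointmen
  sorted[20] = tment$baobabdisappoin
sorted[6] = bdisappointment$baoba

Answer: bdisappointment$baoba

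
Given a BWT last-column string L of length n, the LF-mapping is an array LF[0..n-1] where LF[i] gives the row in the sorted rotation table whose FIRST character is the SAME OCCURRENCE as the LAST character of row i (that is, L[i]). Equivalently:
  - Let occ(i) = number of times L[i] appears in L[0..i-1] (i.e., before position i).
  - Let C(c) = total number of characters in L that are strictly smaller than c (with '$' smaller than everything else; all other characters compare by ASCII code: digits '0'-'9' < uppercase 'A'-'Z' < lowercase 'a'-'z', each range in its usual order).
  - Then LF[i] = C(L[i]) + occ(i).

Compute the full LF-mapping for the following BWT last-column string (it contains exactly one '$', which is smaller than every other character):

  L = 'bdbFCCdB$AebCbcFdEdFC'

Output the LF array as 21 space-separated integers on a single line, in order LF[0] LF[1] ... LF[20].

Answer: 11 16 12 8 3 4 17 2 0 1 20 13 5 14 15 9 18 7 19 10 6

Derivation:
Char counts: '$':1, 'A':1, 'B':1, 'C':4, 'E':1, 'F':3, 'b':4, 'c':1, 'd':4, 'e':1
C (first-col start): C('$')=0, C('A')=1, C('B')=2, C('C')=3, C('E')=7, C('F')=8, C('b')=11, C('c')=15, C('d')=16, C('e')=20
L[0]='b': occ=0, LF[0]=C('b')+0=11+0=11
L[1]='d': occ=0, LF[1]=C('d')+0=16+0=16
L[2]='b': occ=1, LF[2]=C('b')+1=11+1=12
L[3]='F': occ=0, LF[3]=C('F')+0=8+0=8
L[4]='C': occ=0, LF[4]=C('C')+0=3+0=3
L[5]='C': occ=1, LF[5]=C('C')+1=3+1=4
L[6]='d': occ=1, LF[6]=C('d')+1=16+1=17
L[7]='B': occ=0, LF[7]=C('B')+0=2+0=2
L[8]='$': occ=0, LF[8]=C('$')+0=0+0=0
L[9]='A': occ=0, LF[9]=C('A')+0=1+0=1
L[10]='e': occ=0, LF[10]=C('e')+0=20+0=20
L[11]='b': occ=2, LF[11]=C('b')+2=11+2=13
L[12]='C': occ=2, LF[12]=C('C')+2=3+2=5
L[13]='b': occ=3, LF[13]=C('b')+3=11+3=14
L[14]='c': occ=0, LF[14]=C('c')+0=15+0=15
L[15]='F': occ=1, LF[15]=C('F')+1=8+1=9
L[16]='d': occ=2, LF[16]=C('d')+2=16+2=18
L[17]='E': occ=0, LF[17]=C('E')+0=7+0=7
L[18]='d': occ=3, LF[18]=C('d')+3=16+3=19
L[19]='F': occ=2, LF[19]=C('F')+2=8+2=10
L[20]='C': occ=3, LF[20]=C('C')+3=3+3=6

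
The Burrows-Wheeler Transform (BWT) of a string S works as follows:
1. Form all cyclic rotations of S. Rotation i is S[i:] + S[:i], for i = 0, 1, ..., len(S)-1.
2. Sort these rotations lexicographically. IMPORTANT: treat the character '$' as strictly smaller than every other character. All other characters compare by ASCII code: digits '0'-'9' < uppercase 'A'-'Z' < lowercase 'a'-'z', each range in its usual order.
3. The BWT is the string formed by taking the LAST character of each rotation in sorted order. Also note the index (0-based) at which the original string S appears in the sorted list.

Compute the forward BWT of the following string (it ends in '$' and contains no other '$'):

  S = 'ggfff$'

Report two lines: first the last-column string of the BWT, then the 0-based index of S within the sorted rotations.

Answer: fffgg$
5

Derivation:
All 6 rotations (rotation i = S[i:]+S[:i]):
  rot[0] = ggfff$
  rot[1] = gfff$g
  rot[2] = fff$gg
  rot[3] = ff$ggf
  rot[4] = f$ggff
  rot[5] = $ggfff
Sorted (with $ < everything):
  sorted[0] = $ggfff  (last char: 'f')
  sorted[1] = f$ggff  (last char: 'f')
  sorted[2] = ff$ggf  (last char: 'f')
  sorted[3] = fff$gg  (last char: 'g')
  sorted[4] = gfff$g  (last char: 'g')
  sorted[5] = ggfff$  (last char: '$')
Last column: fffgg$
Original string S is at sorted index 5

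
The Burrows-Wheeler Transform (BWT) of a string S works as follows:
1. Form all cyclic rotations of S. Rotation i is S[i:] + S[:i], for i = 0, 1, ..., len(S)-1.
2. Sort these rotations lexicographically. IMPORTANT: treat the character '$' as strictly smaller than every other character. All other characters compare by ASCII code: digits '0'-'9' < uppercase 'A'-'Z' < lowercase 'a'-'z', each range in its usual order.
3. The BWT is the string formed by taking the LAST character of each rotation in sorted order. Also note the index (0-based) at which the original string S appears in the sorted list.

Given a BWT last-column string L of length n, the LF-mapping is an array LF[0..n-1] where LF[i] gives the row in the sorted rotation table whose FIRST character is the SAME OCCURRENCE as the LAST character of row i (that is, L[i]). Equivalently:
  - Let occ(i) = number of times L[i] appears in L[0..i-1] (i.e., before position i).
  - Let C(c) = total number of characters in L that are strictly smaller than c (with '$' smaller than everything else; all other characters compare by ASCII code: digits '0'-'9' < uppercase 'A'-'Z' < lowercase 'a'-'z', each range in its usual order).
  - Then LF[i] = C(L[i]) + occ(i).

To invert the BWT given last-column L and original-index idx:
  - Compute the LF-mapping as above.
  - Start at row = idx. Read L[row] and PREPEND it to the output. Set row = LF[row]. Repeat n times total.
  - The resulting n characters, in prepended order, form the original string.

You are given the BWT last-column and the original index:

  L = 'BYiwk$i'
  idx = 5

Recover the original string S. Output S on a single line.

Answer: kiwiYB$

Derivation:
LF mapping: 1 2 3 6 5 0 4
Walk LF starting at row 5, prepending L[row]:
  step 1: row=5, L[5]='$', prepend. Next row=LF[5]=0
  step 2: row=0, L[0]='B', prepend. Next row=LF[0]=1
  step 3: row=1, L[1]='Y', prepend. Next row=LF[1]=2
  step 4: row=2, L[2]='i', prepend. Next row=LF[2]=3
  step 5: row=3, L[3]='w', prepend. Next row=LF[3]=6
  step 6: row=6, L[6]='i', prepend. Next row=LF[6]=4
  step 7: row=4, L[4]='k', prepend. Next row=LF[4]=5
Reversed output: kiwiYB$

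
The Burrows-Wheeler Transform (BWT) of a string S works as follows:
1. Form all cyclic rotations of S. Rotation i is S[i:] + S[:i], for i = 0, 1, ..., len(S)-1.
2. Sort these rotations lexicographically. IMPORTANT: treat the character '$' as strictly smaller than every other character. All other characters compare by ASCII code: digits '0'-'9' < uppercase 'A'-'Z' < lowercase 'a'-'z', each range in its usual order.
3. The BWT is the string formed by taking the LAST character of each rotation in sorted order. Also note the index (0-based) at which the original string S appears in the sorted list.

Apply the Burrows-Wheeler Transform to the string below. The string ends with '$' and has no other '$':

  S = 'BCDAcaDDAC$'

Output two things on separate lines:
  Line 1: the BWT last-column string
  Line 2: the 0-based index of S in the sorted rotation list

All 11 rotations (rotation i = S[i:]+S[:i]):
  rot[0] = BCDAcaDDAC$
  rot[1] = CDAcaDDAC$B
  rot[2] = DAcaDDAC$BC
  rot[3] = AcaDDAC$BCD
  rot[4] = caDDAC$BCDA
  rot[5] = aDDAC$BCDAc
  rot[6] = DDAC$BCDAca
  rot[7] = DAC$BCDAcaD
  rot[8] = AC$BCDAcaDD
  rot[9] = C$BCDAcaDDA
  rot[10] = $BCDAcaDDAC
Sorted (with $ < everything):
  sorted[0] = $BCDAcaDDAC  (last char: 'C')
  sorted[1] = AC$BCDAcaDD  (last char: 'D')
  sorted[2] = AcaDDAC$BCD  (last char: 'D')
  sorted[3] = BCDAcaDDAC$  (last char: '$')
  sorted[4] = C$BCDAcaDDA  (last char: 'A')
  sorted[5] = CDAcaDDAC$B  (last char: 'B')
  sorted[6] = DAC$BCDAcaD  (last char: 'D')
  sorted[7] = DAcaDDAC$BC  (last char: 'C')
  sorted[8] = DDAC$BCDAca  (last char: 'a')
  sorted[9] = aDDAC$BCDAc  (last char: 'c')
  sorted[10] = caDDAC$BCDA  (last char: 'A')
Last column: CDD$ABDCacA
Original string S is at sorted index 3

Answer: CDD$ABDCacA
3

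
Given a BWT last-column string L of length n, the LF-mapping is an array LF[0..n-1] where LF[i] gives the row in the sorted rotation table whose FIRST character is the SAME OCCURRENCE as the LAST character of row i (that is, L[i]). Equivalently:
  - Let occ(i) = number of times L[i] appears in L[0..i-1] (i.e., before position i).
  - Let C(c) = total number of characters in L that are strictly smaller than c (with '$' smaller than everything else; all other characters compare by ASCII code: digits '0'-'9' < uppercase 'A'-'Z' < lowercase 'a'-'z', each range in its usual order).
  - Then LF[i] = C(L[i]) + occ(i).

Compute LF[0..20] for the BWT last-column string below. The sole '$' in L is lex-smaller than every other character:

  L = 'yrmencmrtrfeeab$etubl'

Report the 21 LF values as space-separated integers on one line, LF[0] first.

Answer: 20 14 11 5 13 4 12 15 17 16 9 6 7 1 2 0 8 18 19 3 10

Derivation:
Char counts: '$':1, 'a':1, 'b':2, 'c':1, 'e':4, 'f':1, 'l':1, 'm':2, 'n':1, 'r':3, 't':2, 'u':1, 'y':1
C (first-col start): C('$')=0, C('a')=1, C('b')=2, C('c')=4, C('e')=5, C('f')=9, C('l')=10, C('m')=11, C('n')=13, C('r')=14, C('t')=17, C('u')=19, C('y')=20
L[0]='y': occ=0, LF[0]=C('y')+0=20+0=20
L[1]='r': occ=0, LF[1]=C('r')+0=14+0=14
L[2]='m': occ=0, LF[2]=C('m')+0=11+0=11
L[3]='e': occ=0, LF[3]=C('e')+0=5+0=5
L[4]='n': occ=0, LF[4]=C('n')+0=13+0=13
L[5]='c': occ=0, LF[5]=C('c')+0=4+0=4
L[6]='m': occ=1, LF[6]=C('m')+1=11+1=12
L[7]='r': occ=1, LF[7]=C('r')+1=14+1=15
L[8]='t': occ=0, LF[8]=C('t')+0=17+0=17
L[9]='r': occ=2, LF[9]=C('r')+2=14+2=16
L[10]='f': occ=0, LF[10]=C('f')+0=9+0=9
L[11]='e': occ=1, LF[11]=C('e')+1=5+1=6
L[12]='e': occ=2, LF[12]=C('e')+2=5+2=7
L[13]='a': occ=0, LF[13]=C('a')+0=1+0=1
L[14]='b': occ=0, LF[14]=C('b')+0=2+0=2
L[15]='$': occ=0, LF[15]=C('$')+0=0+0=0
L[16]='e': occ=3, LF[16]=C('e')+3=5+3=8
L[17]='t': occ=1, LF[17]=C('t')+1=17+1=18
L[18]='u': occ=0, LF[18]=C('u')+0=19+0=19
L[19]='b': occ=1, LF[19]=C('b')+1=2+1=3
L[20]='l': occ=0, LF[20]=C('l')+0=10+0=10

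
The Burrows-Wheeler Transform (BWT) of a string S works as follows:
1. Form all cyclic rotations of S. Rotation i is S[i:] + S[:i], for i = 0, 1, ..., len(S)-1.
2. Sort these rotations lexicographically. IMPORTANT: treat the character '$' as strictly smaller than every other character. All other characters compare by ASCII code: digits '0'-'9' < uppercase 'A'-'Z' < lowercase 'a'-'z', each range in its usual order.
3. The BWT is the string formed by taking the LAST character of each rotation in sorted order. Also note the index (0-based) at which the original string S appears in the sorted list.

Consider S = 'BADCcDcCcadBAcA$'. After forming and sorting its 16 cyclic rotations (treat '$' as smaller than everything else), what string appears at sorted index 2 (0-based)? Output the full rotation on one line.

All 16 rotations (rotation i = S[i:]+S[:i]):
  rot[0] = BADCcDcCcadBAcA$
  rot[1] = ADCcDcCcadBAcA$B
  rot[2] = DCcDcCcadBAcA$BA
  rot[3] = CcDcCcadBAcA$BAD
  rot[4] = cDcCcadBAcA$BADC
  rot[5] = DcCcadBAcA$BADCc
  rot[6] = cCcadBAcA$BADCcD
  rot[7] = CcadBAcA$BADCcDc
  rot[8] = cadBAcA$BADCcDcC
  rot[9] = adBAcA$BADCcDcCc
  rot[10] = dBAcA$BADCcDcCca
  rot[11] = BAcA$BADCcDcCcad
  rot[12] = AcA$BADCcDcCcadB
  rot[13] = cA$BADCcDcCcadBA
  rot[14] = A$BADCcDcCcadBAc
  rot[15] = $BADCcDcCcadBAcA
Sorted (with $ < everything):
  sorted[0] = $BADCcDcCcadBAcA
  sorted[1] = A$BADCcDcCcadBAc
  sorted[2] = ADCcDcCcadBAcA$B
  sorted[3] = AcA$BADCcDcCcadB
  sorted[4] = BADCcDcCcadBAcA$
  sorted[5] = BAcA$BADCcDcCcad
  sorted[6] = CcDcCcadBAcA$BAD
  sorted[7] = CcadBAcA$BADCcDc
  sorted[8] = DCcDcCcadBAcA$BA
  sorted[9] = DcCcadBAcA$BADCc
  sorted[10] = adBAcA$BADCcDcCc
  sorted[11] = cA$BADCcDcCcadBA
  sorted[12] = cCcadBAcA$BADCcD
  sorted[13] = cDcCcadBAcA$BADC
  sorted[14] = cadBAcA$BADCcDcC
  sorted[15] = dBAcA$BADCcDcCca
sorted[2] = ADCcDcCcadBAcA$B

Answer: ADCcDcCcadBAcA$B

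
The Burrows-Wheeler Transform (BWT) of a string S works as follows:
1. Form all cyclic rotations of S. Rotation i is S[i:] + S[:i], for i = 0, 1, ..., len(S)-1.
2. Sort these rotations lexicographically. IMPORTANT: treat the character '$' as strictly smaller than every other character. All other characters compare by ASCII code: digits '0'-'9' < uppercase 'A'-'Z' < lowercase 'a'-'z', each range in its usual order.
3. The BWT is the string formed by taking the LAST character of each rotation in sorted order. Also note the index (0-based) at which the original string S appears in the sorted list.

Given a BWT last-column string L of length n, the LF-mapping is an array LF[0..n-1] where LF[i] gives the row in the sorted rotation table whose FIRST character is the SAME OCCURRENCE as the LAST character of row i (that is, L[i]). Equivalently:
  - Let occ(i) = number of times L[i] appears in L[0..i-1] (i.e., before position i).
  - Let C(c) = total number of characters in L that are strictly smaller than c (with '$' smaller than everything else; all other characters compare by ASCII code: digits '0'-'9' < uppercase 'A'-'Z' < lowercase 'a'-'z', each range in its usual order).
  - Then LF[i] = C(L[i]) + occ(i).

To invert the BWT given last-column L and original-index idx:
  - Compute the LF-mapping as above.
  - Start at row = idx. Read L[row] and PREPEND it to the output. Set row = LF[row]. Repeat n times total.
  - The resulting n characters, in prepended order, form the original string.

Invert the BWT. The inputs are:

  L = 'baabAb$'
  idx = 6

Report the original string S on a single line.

Answer: bbaaAb$

Derivation:
LF mapping: 4 2 3 5 1 6 0
Walk LF starting at row 6, prepending L[row]:
  step 1: row=6, L[6]='$', prepend. Next row=LF[6]=0
  step 2: row=0, L[0]='b', prepend. Next row=LF[0]=4
  step 3: row=4, L[4]='A', prepend. Next row=LF[4]=1
  step 4: row=1, L[1]='a', prepend. Next row=LF[1]=2
  step 5: row=2, L[2]='a', prepend. Next row=LF[2]=3
  step 6: row=3, L[3]='b', prepend. Next row=LF[3]=5
  step 7: row=5, L[5]='b', prepend. Next row=LF[5]=6
Reversed output: bbaaAb$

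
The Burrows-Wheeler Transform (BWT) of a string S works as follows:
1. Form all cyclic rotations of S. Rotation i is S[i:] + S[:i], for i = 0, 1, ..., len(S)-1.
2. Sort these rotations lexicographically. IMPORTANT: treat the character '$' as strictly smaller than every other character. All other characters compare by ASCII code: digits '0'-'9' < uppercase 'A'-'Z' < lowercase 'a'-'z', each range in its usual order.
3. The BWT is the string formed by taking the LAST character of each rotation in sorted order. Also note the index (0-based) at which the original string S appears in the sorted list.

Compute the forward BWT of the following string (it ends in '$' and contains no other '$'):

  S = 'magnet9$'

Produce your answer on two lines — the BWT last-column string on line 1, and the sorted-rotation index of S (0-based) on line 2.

Answer: 9tmna$ge
5

Derivation:
All 8 rotations (rotation i = S[i:]+S[:i]):
  rot[0] = magnet9$
  rot[1] = agnet9$m
  rot[2] = gnet9$ma
  rot[3] = net9$mag
  rot[4] = et9$magn
  rot[5] = t9$magne
  rot[6] = 9$magnet
  rot[7] = $magnet9
Sorted (with $ < everything):
  sorted[0] = $magnet9  (last char: '9')
  sorted[1] = 9$magnet  (last char: 't')
  sorted[2] = agnet9$m  (last char: 'm')
  sorted[3] = et9$magn  (last char: 'n')
  sorted[4] = gnet9$ma  (last char: 'a')
  sorted[5] = magnet9$  (last char: '$')
  sorted[6] = net9$mag  (last char: 'g')
  sorted[7] = t9$magne  (last char: 'e')
Last column: 9tmna$ge
Original string S is at sorted index 5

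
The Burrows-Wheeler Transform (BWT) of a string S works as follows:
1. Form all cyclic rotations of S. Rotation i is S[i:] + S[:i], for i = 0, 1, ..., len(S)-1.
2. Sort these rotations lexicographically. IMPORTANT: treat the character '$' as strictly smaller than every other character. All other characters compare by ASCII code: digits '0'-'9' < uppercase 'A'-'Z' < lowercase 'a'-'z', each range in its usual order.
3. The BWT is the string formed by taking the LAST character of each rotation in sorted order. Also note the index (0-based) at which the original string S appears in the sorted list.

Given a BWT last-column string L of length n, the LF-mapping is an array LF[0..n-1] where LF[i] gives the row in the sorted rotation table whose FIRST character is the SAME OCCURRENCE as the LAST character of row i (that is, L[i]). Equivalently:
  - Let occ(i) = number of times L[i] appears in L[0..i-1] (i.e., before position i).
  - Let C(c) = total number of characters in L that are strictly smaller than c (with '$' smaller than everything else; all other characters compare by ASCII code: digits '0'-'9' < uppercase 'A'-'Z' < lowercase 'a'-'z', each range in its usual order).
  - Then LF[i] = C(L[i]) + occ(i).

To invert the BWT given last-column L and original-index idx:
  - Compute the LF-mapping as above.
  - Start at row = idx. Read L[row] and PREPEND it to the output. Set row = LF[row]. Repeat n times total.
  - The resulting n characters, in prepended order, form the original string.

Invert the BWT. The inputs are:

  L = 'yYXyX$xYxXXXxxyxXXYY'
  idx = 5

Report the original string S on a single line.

LF mapping: 17 8 1 18 2 0 12 9 13 3 4 5 14 15 19 16 6 7 10 11
Walk LF starting at row 5, prepending L[row]:
  step 1: row=5, L[5]='$', prepend. Next row=LF[5]=0
  step 2: row=0, L[0]='y', prepend. Next row=LF[0]=17
  step 3: row=17, L[17]='X', prepend. Next row=LF[17]=7
  step 4: row=7, L[7]='Y', prepend. Next row=LF[7]=9
  step 5: row=9, L[9]='X', prepend. Next row=LF[9]=3
  step 6: row=3, L[3]='y', prepend. Next row=LF[3]=18
  step 7: row=18, L[18]='Y', prepend. Next row=LF[18]=10
  step 8: row=10, L[10]='X', prepend. Next row=LF[10]=4
  step 9: row=4, L[4]='X', prepend. Next row=LF[4]=2
  step 10: row=2, L[2]='X', prepend. Next row=LF[2]=1
  step 11: row=1, L[1]='Y', prepend. Next row=LF[1]=8
  step 12: row=8, L[8]='x', prepend. Next row=LF[8]=13
  step 13: row=13, L[13]='x', prepend. Next row=LF[13]=15
  step 14: row=15, L[15]='x', prepend. Next row=LF[15]=16
  step 15: row=16, L[16]='X', prepend. Next row=LF[16]=6
  step 16: row=6, L[6]='x', prepend. Next row=LF[6]=12
  step 17: row=12, L[12]='x', prepend. Next row=LF[12]=14
  step 18: row=14, L[14]='y', prepend. Next row=LF[14]=19
  step 19: row=19, L[19]='Y', prepend. Next row=LF[19]=11
  step 20: row=11, L[11]='X', prepend. Next row=LF[11]=5
Reversed output: XYyxxXxxxYXXXYyXYXy$

Answer: XYyxxXxxxYXXXYyXYXy$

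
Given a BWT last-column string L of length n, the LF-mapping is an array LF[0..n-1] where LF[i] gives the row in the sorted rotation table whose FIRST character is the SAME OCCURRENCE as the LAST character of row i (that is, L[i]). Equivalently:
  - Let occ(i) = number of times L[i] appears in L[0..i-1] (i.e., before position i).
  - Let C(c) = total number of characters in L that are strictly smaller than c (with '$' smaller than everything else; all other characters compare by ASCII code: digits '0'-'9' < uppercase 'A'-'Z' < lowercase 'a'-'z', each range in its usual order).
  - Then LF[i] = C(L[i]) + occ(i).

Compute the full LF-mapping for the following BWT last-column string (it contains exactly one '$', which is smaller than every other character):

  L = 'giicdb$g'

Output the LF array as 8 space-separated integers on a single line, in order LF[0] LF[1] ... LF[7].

Char counts: '$':1, 'b':1, 'c':1, 'd':1, 'g':2, 'i':2
C (first-col start): C('$')=0, C('b')=1, C('c')=2, C('d')=3, C('g')=4, C('i')=6
L[0]='g': occ=0, LF[0]=C('g')+0=4+0=4
L[1]='i': occ=0, LF[1]=C('i')+0=6+0=6
L[2]='i': occ=1, LF[2]=C('i')+1=6+1=7
L[3]='c': occ=0, LF[3]=C('c')+0=2+0=2
L[4]='d': occ=0, LF[4]=C('d')+0=3+0=3
L[5]='b': occ=0, LF[5]=C('b')+0=1+0=1
L[6]='$': occ=0, LF[6]=C('$')+0=0+0=0
L[7]='g': occ=1, LF[7]=C('g')+1=4+1=5

Answer: 4 6 7 2 3 1 0 5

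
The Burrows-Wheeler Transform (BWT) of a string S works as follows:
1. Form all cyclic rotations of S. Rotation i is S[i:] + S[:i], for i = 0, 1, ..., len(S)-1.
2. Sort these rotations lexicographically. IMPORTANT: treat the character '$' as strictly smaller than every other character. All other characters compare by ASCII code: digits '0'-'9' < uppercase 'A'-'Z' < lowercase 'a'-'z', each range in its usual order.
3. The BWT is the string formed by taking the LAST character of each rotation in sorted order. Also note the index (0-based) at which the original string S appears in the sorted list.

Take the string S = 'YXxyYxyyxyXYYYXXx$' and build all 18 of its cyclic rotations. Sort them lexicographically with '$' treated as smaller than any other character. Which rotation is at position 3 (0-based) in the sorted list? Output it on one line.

All 18 rotations (rotation i = S[i:]+S[:i]):
  rot[0] = YXxyYxyyxyXYYYXXx$
  rot[1] = XxyYxyyxyXYYYXXx$Y
  rot[2] = xyYxyyxyXYYYXXx$YX
  rot[3] = yYxyyxyXYYYXXx$YXx
  rot[4] = YxyyxyXYYYXXx$YXxy
  rot[5] = xyyxyXYYYXXx$YXxyY
  rot[6] = yyxyXYYYXXx$YXxyYx
  rot[7] = yxyXYYYXXx$YXxyYxy
  rot[8] = xyXYYYXXx$YXxyYxyy
  rot[9] = yXYYYXXx$YXxyYxyyx
  rot[10] = XYYYXXx$YXxyYxyyxy
  rot[11] = YYYXXx$YXxyYxyyxyX
  rot[12] = YYXXx$YXxyYxyyxyXY
  rot[13] = YXXx$YXxyYxyyxyXYY
  rot[14] = XXx$YXxyYxyyxyXYYY
  rot[15] = Xx$YXxyYxyyxyXYYYX
  rot[16] = x$YXxyYxyyxyXYYYXX
  rot[17] = $YXxyYxyyxyXYYYXXx
Sorted (with $ < everything):
  sorted[0] = $YXxyYxyyxyXYYYXXx
  sorted[1] = XXx$YXxyYxyyxyXYYY
  sorted[2] = XYYYXXx$YXxyYxyyxy
  sorted[3] = Xx$YXxyYxyyxyXYYYX
  sorted[4] = XxyYxyyxyXYYYXXx$Y
  sorted[5] = YXXx$YXxyYxyyxyXYY
  sorted[6] = YXxyYxyyxyXYYYXXx$
  sorted[7] = YYXXx$YXxyYxyyxyXY
  sorted[8] = YYYXXx$YXxyYxyyxyX
  sorted[9] = YxyyxyXYYYXXx$YXxy
  sorted[10] = x$YXxyYxyyxyXYYYXX
  sorted[11] = xyXYYYXXx$YXxyYxyy
  sorted[12] = xyYxyyxyXYYYXXx$YX
  sorted[13] = xyyxyXYYYXXx$YXxyY
  sorted[14] = yXYYYXXx$YXxyYxyyx
  sorted[15] = yYxyyxyXYYYXXx$YXx
  sorted[16] = yxyXYYYXXx$YXxyYxy
  sorted[17] = yyxyXYYYXXx$YXxyYx
sorted[3] = Xx$YXxyYxyyxyXYYYX

Answer: Xx$YXxyYxyyxyXYYYX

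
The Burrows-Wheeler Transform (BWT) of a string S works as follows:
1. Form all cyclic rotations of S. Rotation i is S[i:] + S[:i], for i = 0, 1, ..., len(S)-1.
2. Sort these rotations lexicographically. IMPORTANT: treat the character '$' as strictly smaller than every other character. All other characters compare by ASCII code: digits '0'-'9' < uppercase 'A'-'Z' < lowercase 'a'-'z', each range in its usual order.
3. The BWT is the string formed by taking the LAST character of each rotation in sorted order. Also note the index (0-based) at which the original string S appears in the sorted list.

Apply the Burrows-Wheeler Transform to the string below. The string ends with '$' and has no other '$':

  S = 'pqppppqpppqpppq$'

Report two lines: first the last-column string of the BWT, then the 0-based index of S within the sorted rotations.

All 16 rotations (rotation i = S[i:]+S[:i]):
  rot[0] = pqppppqpppqpppq$
  rot[1] = qppppqpppqpppq$p
  rot[2] = ppppqpppqpppq$pq
  rot[3] = pppqpppqpppq$pqp
  rot[4] = ppqpppqpppq$pqpp
  rot[5] = pqpppqpppq$pqppp
  rot[6] = qpppqpppq$pqpppp
  rot[7] = pppqpppq$pqppppq
  rot[8] = ppqpppq$pqppppqp
  rot[9] = pqpppq$pqppppqpp
  rot[10] = qpppq$pqppppqppp
  rot[11] = pppq$pqppppqpppq
  rot[12] = ppq$pqppppqpppqp
  rot[13] = pq$pqppppqpppqpp
  rot[14] = q$pqppppqpppqppp
  rot[15] = $pqppppqpppqpppq
Sorted (with $ < everything):
  sorted[0] = $pqppppqpppqpppq  (last char: 'q')
  sorted[1] = ppppqpppqpppq$pq  (last char: 'q')
  sorted[2] = pppq$pqppppqpppq  (last char: 'q')
  sorted[3] = pppqpppq$pqppppq  (last char: 'q')
  sorted[4] = pppqpppqpppq$pqp  (last char: 'p')
  sorted[5] = ppq$pqppppqpppqp  (last char: 'p')
  sorted[6] = ppqpppq$pqppppqp  (last char: 'p')
  sorted[7] = ppqpppqpppq$pqpp  (last char: 'p')
  sorted[8] = pq$pqppppqpppqpp  (last char: 'p')
  sorted[9] = pqppppqpppqpppq$  (last char: '$')
  sorted[10] = pqpppq$pqppppqpp  (last char: 'p')
  sorted[11] = pqpppqpppq$pqppp  (last char: 'p')
  sorted[12] = q$pqppppqpppqppp  (last char: 'p')
  sorted[13] = qppppqpppqpppq$p  (last char: 'p')
  sorted[14] = qpppq$pqppppqppp  (last char: 'p')
  sorted[15] = qpppqpppq$pqpppp  (last char: 'p')
Last column: qqqqppppp$pppppp
Original string S is at sorted index 9

Answer: qqqqppppp$pppppp
9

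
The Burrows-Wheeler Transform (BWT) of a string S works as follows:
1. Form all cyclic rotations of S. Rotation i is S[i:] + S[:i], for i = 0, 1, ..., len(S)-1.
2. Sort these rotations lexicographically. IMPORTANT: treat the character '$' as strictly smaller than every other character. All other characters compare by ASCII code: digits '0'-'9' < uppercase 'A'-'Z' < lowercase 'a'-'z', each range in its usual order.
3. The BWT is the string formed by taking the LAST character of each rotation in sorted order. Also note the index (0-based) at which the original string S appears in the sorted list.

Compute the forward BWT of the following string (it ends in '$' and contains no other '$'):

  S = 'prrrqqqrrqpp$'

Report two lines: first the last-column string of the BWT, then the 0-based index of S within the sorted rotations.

All 13 rotations (rotation i = S[i:]+S[:i]):
  rot[0] = prrrqqqrrqpp$
  rot[1] = rrrqqqrrqpp$p
  rot[2] = rrqqqrrqpp$pr
  rot[3] = rqqqrrqpp$prr
  rot[4] = qqqrrqpp$prrr
  rot[5] = qqrrqpp$prrrq
  rot[6] = qrrqpp$prrrqq
  rot[7] = rrqpp$prrrqqq
  rot[8] = rqpp$prrrqqqr
  rot[9] = qpp$prrrqqqrr
  rot[10] = pp$prrrqqqrrq
  rot[11] = p$prrrqqqrrqp
  rot[12] = $prrrqqqrrqpp
Sorted (with $ < everything):
  sorted[0] = $prrrqqqrrqpp  (last char: 'p')
  sorted[1] = p$prrrqqqrrqp  (last char: 'p')
  sorted[2] = pp$prrrqqqrrq  (last char: 'q')
  sorted[3] = prrrqqqrrqpp$  (last char: '$')
  sorted[4] = qpp$prrrqqqrr  (last char: 'r')
  sorted[5] = qqqrrqpp$prrr  (last char: 'r')
  sorted[6] = qqrrqpp$prrrq  (last char: 'q')
  sorted[7] = qrrqpp$prrrqq  (last char: 'q')
  sorted[8] = rqpp$prrrqqqr  (last char: 'r')
  sorted[9] = rqqqrrqpp$prr  (last char: 'r')
  sorted[10] = rrqpp$prrrqqq  (last char: 'q')
  sorted[11] = rrqqqrrqpp$pr  (last char: 'r')
  sorted[12] = rrrqqqrrqpp$p  (last char: 'p')
Last column: ppq$rrqqrrqrp
Original string S is at sorted index 3

Answer: ppq$rrqqrrqrp
3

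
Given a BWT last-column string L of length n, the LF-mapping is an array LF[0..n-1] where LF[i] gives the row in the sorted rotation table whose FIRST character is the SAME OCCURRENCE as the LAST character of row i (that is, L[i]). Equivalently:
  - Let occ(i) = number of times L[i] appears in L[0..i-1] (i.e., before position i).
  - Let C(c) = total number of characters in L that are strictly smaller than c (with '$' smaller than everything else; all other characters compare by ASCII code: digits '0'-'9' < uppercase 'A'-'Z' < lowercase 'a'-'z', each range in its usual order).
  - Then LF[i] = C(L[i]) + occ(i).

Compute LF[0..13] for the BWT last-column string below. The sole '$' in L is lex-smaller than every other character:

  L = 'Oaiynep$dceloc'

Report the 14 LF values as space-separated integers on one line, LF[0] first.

Answer: 1 2 8 13 10 6 12 0 5 3 7 9 11 4

Derivation:
Char counts: '$':1, 'O':1, 'a':1, 'c':2, 'd':1, 'e':2, 'i':1, 'l':1, 'n':1, 'o':1, 'p':1, 'y':1
C (first-col start): C('$')=0, C('O')=1, C('a')=2, C('c')=3, C('d')=5, C('e')=6, C('i')=8, C('l')=9, C('n')=10, C('o')=11, C('p')=12, C('y')=13
L[0]='O': occ=0, LF[0]=C('O')+0=1+0=1
L[1]='a': occ=0, LF[1]=C('a')+0=2+0=2
L[2]='i': occ=0, LF[2]=C('i')+0=8+0=8
L[3]='y': occ=0, LF[3]=C('y')+0=13+0=13
L[4]='n': occ=0, LF[4]=C('n')+0=10+0=10
L[5]='e': occ=0, LF[5]=C('e')+0=6+0=6
L[6]='p': occ=0, LF[6]=C('p')+0=12+0=12
L[7]='$': occ=0, LF[7]=C('$')+0=0+0=0
L[8]='d': occ=0, LF[8]=C('d')+0=5+0=5
L[9]='c': occ=0, LF[9]=C('c')+0=3+0=3
L[10]='e': occ=1, LF[10]=C('e')+1=6+1=7
L[11]='l': occ=0, LF[11]=C('l')+0=9+0=9
L[12]='o': occ=0, LF[12]=C('o')+0=11+0=11
L[13]='c': occ=1, LF[13]=C('c')+1=3+1=4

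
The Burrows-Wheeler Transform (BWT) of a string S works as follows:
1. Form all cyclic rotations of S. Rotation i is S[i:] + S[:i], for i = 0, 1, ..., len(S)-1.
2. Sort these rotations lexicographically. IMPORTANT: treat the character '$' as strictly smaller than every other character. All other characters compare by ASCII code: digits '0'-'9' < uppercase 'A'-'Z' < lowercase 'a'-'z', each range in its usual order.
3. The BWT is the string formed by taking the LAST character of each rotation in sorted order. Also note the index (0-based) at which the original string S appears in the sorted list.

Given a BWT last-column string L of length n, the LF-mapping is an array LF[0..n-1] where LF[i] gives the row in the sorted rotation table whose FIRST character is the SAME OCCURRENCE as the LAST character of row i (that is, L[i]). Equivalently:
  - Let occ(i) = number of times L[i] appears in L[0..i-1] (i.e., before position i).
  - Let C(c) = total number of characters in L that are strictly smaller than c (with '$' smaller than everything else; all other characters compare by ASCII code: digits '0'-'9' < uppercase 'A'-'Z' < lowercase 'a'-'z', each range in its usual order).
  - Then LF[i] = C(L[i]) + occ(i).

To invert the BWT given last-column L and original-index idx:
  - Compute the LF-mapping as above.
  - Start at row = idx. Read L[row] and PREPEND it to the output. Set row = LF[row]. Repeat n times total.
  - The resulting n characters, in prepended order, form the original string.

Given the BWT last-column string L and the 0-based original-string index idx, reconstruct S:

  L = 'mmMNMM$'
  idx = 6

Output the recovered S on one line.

Answer: mMMNMm$

Derivation:
LF mapping: 5 6 1 4 2 3 0
Walk LF starting at row 6, prepending L[row]:
  step 1: row=6, L[6]='$', prepend. Next row=LF[6]=0
  step 2: row=0, L[0]='m', prepend. Next row=LF[0]=5
  step 3: row=5, L[5]='M', prepend. Next row=LF[5]=3
  step 4: row=3, L[3]='N', prepend. Next row=LF[3]=4
  step 5: row=4, L[4]='M', prepend. Next row=LF[4]=2
  step 6: row=2, L[2]='M', prepend. Next row=LF[2]=1
  step 7: row=1, L[1]='m', prepend. Next row=LF[1]=6
Reversed output: mMMNMm$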